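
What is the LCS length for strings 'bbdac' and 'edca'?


DP table for LCS of 'bbdac' and 'edca':
       e  d  c  a
    0  0  0  0  0
  b 0  0  0  0  0
  b 0  0  0  0  0
  d 0  0  1  1  1
  a 0  0  1  1  2
  c 0  0  1  2  2
LCS: 'da'
LCS length = 2

2


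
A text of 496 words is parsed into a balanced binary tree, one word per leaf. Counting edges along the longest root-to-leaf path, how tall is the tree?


In a balanced binary tree with n leaves the deepest leaf is ceil(log2(n)) edges below the root.
log2(496) = 8.9542
ceil(8.9542) = 9
height (edges) = 9

9


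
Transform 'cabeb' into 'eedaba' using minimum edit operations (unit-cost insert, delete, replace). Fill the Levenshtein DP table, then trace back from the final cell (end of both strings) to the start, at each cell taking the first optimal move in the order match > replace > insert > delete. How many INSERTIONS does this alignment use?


Edit distance = 5. Backtracking from cell (5, 6) with preference match > replace > insert > delete,
then listing the resulting alignment 'cabeb' -> 'eedaba' left to right:
  Step 1: insert 'e' [insertion #1]
  Step 2: insert 'e' [insertion #2]
  Step 3: replace c->d
  Step 4: keep 'a'
  Step 5: keep 'b'
  Step 6: delete 'e'
  Step 7: replace b->a
Total insertions: 2

2


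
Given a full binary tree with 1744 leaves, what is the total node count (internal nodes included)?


Leaf nodes (terminals): 1744
Internal nodes = n - 1 = 1744 - 1 = 1743
Total = leaves + internal = 1744 + 1743 = 3487

3487


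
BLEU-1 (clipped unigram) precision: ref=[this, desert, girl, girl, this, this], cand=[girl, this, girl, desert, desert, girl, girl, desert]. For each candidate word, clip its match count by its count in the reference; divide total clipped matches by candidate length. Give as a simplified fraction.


Reference word counts: {'desert': 1, 'girl': 2, 'this': 3}
Checking each candidate word (with clipping):
  'girl' -> in reference (ref count 2, used 1/2) -> match (matches: 1)
  'this' -> in reference (ref count 3, used 1/3) -> match (matches: 2)
  'girl' -> in reference (ref count 2, used 2/2) -> match (matches: 3)
  'desert' -> in reference (ref count 1, used 1/1) -> match (matches: 4)
  'desert' -> ref count 1 already used up (1/1) -> clipped, no match (matches: 4)
  'girl' -> ref count 2 already used up (2/2) -> clipped, no match (matches: 4)
  'girl' -> ref count 2 already used up (2/2) -> clipped, no match (matches: 4)
  'desert' -> ref count 1 already used up (1/1) -> clipped, no match (matches: 4)
Clipped matches: 4, Candidate length: 8
Precision = 4/8 = 1/2

1/2


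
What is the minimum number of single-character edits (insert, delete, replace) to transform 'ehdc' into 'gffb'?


Building DP table for s1='ehdc' (len 4) and s2='gffb' (len 4):
       g  f  f  b
    0  1  2  3  4
  e 1  1  2  3  4
  h 2  2  2  3  4
  d 3  3  3  3  4
  c 4  4  4  4  4
Edit distance = dp[4][4] = 4

4


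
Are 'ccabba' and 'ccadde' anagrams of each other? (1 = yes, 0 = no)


Sort characters of 'ccabba': 'aabbcc'
Sort characters of 'ccadde': 'accdde'
Sorted forms differ -> they are NOT anagrams
Result: 0

0


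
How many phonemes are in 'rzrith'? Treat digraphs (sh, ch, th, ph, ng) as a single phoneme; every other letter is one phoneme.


Parsing 'rzrith' greedily, digraphs first:
  'r' -> consonant phoneme (phonemes so far: 1)
  'z' -> consonant phoneme (phonemes so far: 2)
  'r' -> consonant phoneme (phonemes so far: 3)
  'i' -> vowel phoneme (phonemes so far: 4)
  'th' -> digraph (1 consonant phoneme) (phonemes so far: 5)
Total phonemes: 5

5


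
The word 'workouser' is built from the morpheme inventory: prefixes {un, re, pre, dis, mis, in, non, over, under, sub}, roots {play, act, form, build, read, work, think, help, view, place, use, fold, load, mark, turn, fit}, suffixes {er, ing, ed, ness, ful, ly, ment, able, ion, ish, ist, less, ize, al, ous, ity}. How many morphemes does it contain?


Segmenting 'workouser' against the inventory:
  'work' -> root (morpheme 1)
  'ous' -> suffix (morpheme 2)
  'er' -> suffix (morpheme 3)
Total morphemes: 3

3


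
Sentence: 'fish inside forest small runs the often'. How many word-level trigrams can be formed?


Word trigrams from [7] words:
  Trigram 1: (fish inside forest)
  Trigram 2: (inside forest small)
  Trigram 3: (forest small runs)
  Trigram 4: (small runs the)
  Trigram 5: (runs the often)
Total word trigrams: 7 - 2 = 5

5


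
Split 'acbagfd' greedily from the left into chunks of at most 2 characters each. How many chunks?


'acbagfd' has 7 characters.
Chunking with max size 2:
  Chunk 1: 'ac' (positions 0-1)
  Chunk 2: 'ba' (positions 2-3)
  Chunk 3: 'gf' (positions 4-5)
  Chunk 4: 'd' (positions 6-6)
Total chunks: ceil(7 / 2) = 4

4


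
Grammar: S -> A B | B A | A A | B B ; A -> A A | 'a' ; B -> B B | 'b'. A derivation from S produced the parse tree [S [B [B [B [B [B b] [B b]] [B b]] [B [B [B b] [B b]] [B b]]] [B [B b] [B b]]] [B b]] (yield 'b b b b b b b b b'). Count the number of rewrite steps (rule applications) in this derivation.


Every bracketed nonterminal node [X ...] in the tree is produced by exactly one rule application.
Reading the tree off as a leftmost derivation:
  Step 1: S  =>  B B   (applied S -> B B)
  Step 2: B B  =>  B B B   (applied B -> B B)
  Step 3: B B B  =>  B B B B   (applied B -> B B)
  Step 4: B B B B  =>  B B B B B   (applied B -> B B)
  Step 5: B B B B B  =>  B B B B B B   (applied B -> B B)
  Step 6: B B B B B B  =>  b B B B B B   (applied B -> b)
  Step 7: b B B B B B  =>  b b B B B B   (applied B -> b)
  Step 8: b b B B B B  =>  b b b B B B   (applied B -> b)
  Step 9: b b b B B B  =>  b b b B B B B   (applied B -> B B)
  Step 10: b b b B B B B  =>  b b b B B B B B   (applied B -> B B)
  Step 11: b b b B B B B B  =>  b b b b B B B B   (applied B -> b)
  Step 12: b b b b B B B B  =>  b b b b b B B B   (applied B -> b)
  Step 13: b b b b b B B B  =>  b b b b b b B B   (applied B -> b)
  Step 14: b b b b b b B B  =>  b b b b b b B B B   (applied B -> B B)
  Step 15: b b b b b b B B B  =>  b b b b b b b B B   (applied B -> b)
  Step 16: b b b b b b b B B  =>  b b b b b b b b B   (applied B -> b)
  Step 17: b b b b b b b b B  =>  b b b b b b b b b   (applied B -> b)
Final yield: b b b b b b b b b
Total rewrite steps: 17

17


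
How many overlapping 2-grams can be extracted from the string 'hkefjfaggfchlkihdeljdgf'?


String 'hkefjfaggfchlkihdeljdgf' has length L = 23.
Number of overlapping n-grams = L - n + 1
Substituting: 23 - 2 + 1 = 22

22


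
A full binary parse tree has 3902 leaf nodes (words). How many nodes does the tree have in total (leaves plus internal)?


Leaf nodes (terminals): 3902
Internal nodes = n - 1 = 3902 - 1 = 3901
Total = leaves + internal = 3902 + 3901 = 7803

7803


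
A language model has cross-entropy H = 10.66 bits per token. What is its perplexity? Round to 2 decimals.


Perplexity formula: PP = 2^H
H = 10.66
PP = 2^10.66
Decompose: 2^10.66 = 2^10 * 2^0.66
2^10 = 1024, 2^0.66 ~ 1.5800826
PP ~ 1024 * 1.5800826 = 1618.0045824
Rounded to 2 decimals: 1618.00

1618.00


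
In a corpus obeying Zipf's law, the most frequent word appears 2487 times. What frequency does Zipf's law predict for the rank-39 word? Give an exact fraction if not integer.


Zipf's law: freq(rank) = f1 / rank
f1 = 2487, rank = 39
freq = 2487 / 39
GCD(2487, 39) = 3
Simplified: 829/13

829/13


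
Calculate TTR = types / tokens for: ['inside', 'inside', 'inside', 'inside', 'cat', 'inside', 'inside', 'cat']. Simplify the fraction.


Tokens: 8
Unique types: ('cat', 'inside') = 2
TTR = 2/8
Simplify: divide both by 2 -> 1/4
TTR = 1/4

1/4


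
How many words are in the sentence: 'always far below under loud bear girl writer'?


Counting words by splitting on spaces:
  Word 1: 'always'
  Word 2: 'far'
  Word 3: 'below'
  Word 4: 'under'
  Word 5: 'loud'
  Word 6: 'bear'
  Word 7: 'girl'
  Word 8: 'writer'
Total words: 8

8


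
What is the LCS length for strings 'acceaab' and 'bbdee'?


DP table for LCS of 'acceaab' and 'bbdee':
       b  b  d  e  e
    0  0  0  0  0  0
  a 0  0  0  0  0  0
  c 0  0  0  0  0  0
  c 0  0  0  0  0  0
  e 0  0  0  0  1  1
  a 0  0  0  0  1  1
  a 0  0  0  0  1  1
  b 0  1  1  1  1  1
LCS: 'e'
LCS length = 1

1


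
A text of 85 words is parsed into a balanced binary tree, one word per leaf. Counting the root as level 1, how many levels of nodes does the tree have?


In a balanced binary tree with n leaves the deepest leaf is ceil(log2(n)) edges below the root,
so counting node levels inclusive of root and leaves gives ceil(log2(n)) + 1 levels.
log2(85) = 6.4094
ceil(6.4094) = 7
levels = 7 + 1 = 8

8


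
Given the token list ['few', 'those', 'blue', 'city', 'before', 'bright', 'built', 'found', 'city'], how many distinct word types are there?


Listing all tokens and tracking unique types:
  Token 1: 'few' -> NEW (unique so far: 1)
  Token 2: 'those' -> NEW (unique so far: 2)
  Token 3: 'blue' -> NEW (unique so far: 3)
  Token 4: 'city' -> NEW (unique so far: 4)
  Token 5: 'before' -> NEW (unique so far: 5)
  Token 6: 'bright' -> NEW (unique so far: 6)
  Token 7: 'built' -> NEW (unique so far: 7)
  Token 8: 'found' -> NEW (unique so far: 8)
  Token 9: 'city' -> duplicate (unique so far: 8)
Unique types: ('before', 'blue', 'bright', 'built', 'city', 'few', 'found', 'those')
Vocabulary size: 8

8


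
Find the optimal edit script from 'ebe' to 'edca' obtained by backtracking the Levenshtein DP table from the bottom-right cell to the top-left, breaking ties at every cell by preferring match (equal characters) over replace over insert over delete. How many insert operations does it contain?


Edit distance = 3. Backtracking from cell (3, 4) with preference match > replace > insert > delete,
then listing the resulting alignment 'ebe' -> 'edca' left to right:
  Step 1: keep 'e'
  Step 2: insert 'd' [insertion #1]
  Step 3: replace b->c
  Step 4: replace e->a
Total insertions: 1

1


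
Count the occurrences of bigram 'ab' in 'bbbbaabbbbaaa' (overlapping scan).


Scanning 'bbbbaabbbbaaa' for bigram 'ab':
  Position 0: 'bb' -> no
  Position 1: 'bb' -> no
  Position 2: 'bb' -> no
  Position 3: 'ba' -> no
  Position 4: 'aa' -> no
  Position 5: 'ab' -> MATCH
  Position 6: 'bb' -> no
  Position 7: 'bb' -> no
  Position 8: 'bb' -> no
  Position 9: 'ba' -> no
  Position 10: 'aa' -> no
  Position 11: 'aa' -> no
Total matches: 1

1


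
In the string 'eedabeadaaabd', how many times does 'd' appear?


Scanning 'eedabeadaaabd' for 'd':
  Position 2: 'd' -> MATCH (count: 1)
  Position 7: 'd' -> MATCH (count: 2)
  Position 12: 'd' -> MATCH (count: 3)
Total occurrences of 'd': 3

3


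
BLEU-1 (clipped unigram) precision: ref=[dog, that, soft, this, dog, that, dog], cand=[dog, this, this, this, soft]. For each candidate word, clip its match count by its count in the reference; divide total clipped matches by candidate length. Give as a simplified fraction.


Reference word counts: {'dog': 3, 'soft': 1, 'that': 2, 'this': 1}
Checking each candidate word (with clipping):
  'dog' -> in reference (ref count 3, used 1/3) -> match (matches: 1)
  'this' -> in reference (ref count 1, used 1/1) -> match (matches: 2)
  'this' -> ref count 1 already used up (1/1) -> clipped, no match (matches: 2)
  'this' -> ref count 1 already used up (1/1) -> clipped, no match (matches: 2)
  'soft' -> in reference (ref count 1, used 1/1) -> match (matches: 3)
Clipped matches: 3, Candidate length: 5
Precision = 3/5

3/5


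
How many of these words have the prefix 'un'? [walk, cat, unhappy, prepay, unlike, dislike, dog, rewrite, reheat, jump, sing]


Checking each word for prefix 'un':
  'walk' -> no (count: 0)
  'cat' -> no (count: 0)
  'unhappy' -> YES, starts with 'un' (count: 1)
  'prepay' -> no (count: 1)
  'unlike' -> YES, starts with 'un' (count: 2)
  'dislike' -> no (count: 2)
  'dog' -> no (count: 2)
  'rewrite' -> no (count: 2)
  'reheat' -> no (count: 2)
  'jump' -> no (count: 2)
  'sing' -> no (count: 2)
Total with prefix 'un': 2

2


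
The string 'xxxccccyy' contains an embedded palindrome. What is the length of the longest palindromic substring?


Scanning 'xxxccccyy' for palindromic substrings.
Substring at positions 3-6: 'cccc'.
Check: reverse('cccc') = 'cccc' -> palindrome confirmed.
Neighbouring characters ('x' / 'y') break symmetry, so it cannot extend further.
No longer palindromic substring exists; longest length = 4

4


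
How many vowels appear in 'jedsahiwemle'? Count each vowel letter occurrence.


Scanning each character of 'jedsahiwemle':
  Position 1: 'j' -> consonant (running count: 0)
  Position 2: 'e' -> vowel (running count: 1)
  Position 3: 'd' -> consonant (running count: 1)
  Position 4: 's' -> consonant (running count: 1)
  Position 5: 'a' -> vowel (running count: 2)
  Position 6: 'h' -> consonant (running count: 2)
  Position 7: 'i' -> vowel (running count: 3)
  Position 8: 'w' -> consonant (running count: 3)
  Position 9: 'e' -> vowel (running count: 4)
  Position 10: 'm' -> consonant (running count: 4)
  Position 11: 'l' -> consonant (running count: 4)
  Position 12: 'e' -> vowel (running count: 5)
Total vowels: 5

5


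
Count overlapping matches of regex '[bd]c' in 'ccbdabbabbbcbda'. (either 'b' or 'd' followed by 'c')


Pattern: [bd]c means either 'b' or 'd' followed by 'c'.
Scanning 'ccbdabbabbbcbda' position-by-position:
  Pos 0: window 'cc' -> no
  Pos 1: window 'cb' -> no
  Pos 2: window 'bd' -> no
  Pos 3: window 'da' -> no
  Pos 4: window 'ab' -> no
  Pos 5: window 'bb' -> no
  Pos 6: window 'ba' -> no
  Pos 7: window 'ab' -> no
  Pos 8: window 'bb' -> no
  Pos 9: window 'bb' -> no
  Pos 10: window 'bc' -> MATCH
  Pos 11: window 'cb' -> no
  Pos 12: window 'bd' -> no
  Pos 13: window 'da' -> no
  Pos 14: window 'a' -> no
Total matches: 1

1


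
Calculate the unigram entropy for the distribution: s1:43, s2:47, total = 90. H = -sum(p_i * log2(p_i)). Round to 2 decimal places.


Computing entropy H = -sum(p_i * log2(p_i)):
  s1: p = 43/90 = 0.4778, -p*log2(p) = 0.5091
  s2: p = 47/90 = 0.5222, -p*log2(p) = 0.4895
H = sum of terms = 0.9986
Rounded to 2 decimals: 1.00

1.00


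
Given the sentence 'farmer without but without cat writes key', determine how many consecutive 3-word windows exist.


Word trigrams from [7] words:
  Trigram 1: (farmer without but)
  Trigram 2: (without but without)
  Trigram 3: (but without cat)
  Trigram 4: (without cat writes)
  Trigram 5: (cat writes key)
Total word trigrams: 7 - 2 = 5

5


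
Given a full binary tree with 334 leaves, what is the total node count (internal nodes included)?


Leaf nodes (terminals): 334
Internal nodes = n - 1 = 334 - 1 = 333
Total = leaves + internal = 334 + 333 = 667

667


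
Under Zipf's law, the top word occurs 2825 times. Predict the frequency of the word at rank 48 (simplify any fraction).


Zipf's law: freq(rank) = f1 / rank
f1 = 2825, rank = 48
freq = 2825 / 48
GCD(2825, 48) = 1
Simplified: 2825/48

2825/48


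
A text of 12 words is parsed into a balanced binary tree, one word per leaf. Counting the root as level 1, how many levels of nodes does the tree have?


In a balanced binary tree with n leaves the deepest leaf is ceil(log2(n)) edges below the root,
so counting node levels inclusive of root and leaves gives ceil(log2(n)) + 1 levels.
log2(12) = 3.5850
ceil(3.5850) = 4
levels = 4 + 1 = 5

5


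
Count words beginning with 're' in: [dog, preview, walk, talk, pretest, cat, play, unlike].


Checking each word for prefix 're':
  'dog' -> no (count: 0)
  'preview' -> no (count: 0)
  'walk' -> no (count: 0)
  'talk' -> no (count: 0)
  'pretest' -> no (count: 0)
  'cat' -> no (count: 0)
  'play' -> no (count: 0)
  'unlike' -> no (count: 0)
Total with prefix 're': 0

0


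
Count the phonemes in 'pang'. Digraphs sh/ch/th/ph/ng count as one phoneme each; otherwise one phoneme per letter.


Parsing 'pang' greedily, digraphs first:
  'p' -> consonant phoneme (phonemes so far: 1)
  'a' -> vowel phoneme (phonemes so far: 2)
  'ng' -> digraph (1 consonant phoneme) (phonemes so far: 3)
Total phonemes: 3

3


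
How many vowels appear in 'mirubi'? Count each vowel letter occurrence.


Scanning each character of 'mirubi':
  Position 1: 'm' -> consonant (running count: 0)
  Position 2: 'i' -> vowel (running count: 1)
  Position 3: 'r' -> consonant (running count: 1)
  Position 4: 'u' -> vowel (running count: 2)
  Position 5: 'b' -> consonant (running count: 2)
  Position 6: 'i' -> vowel (running count: 3)
Total vowels: 3

3


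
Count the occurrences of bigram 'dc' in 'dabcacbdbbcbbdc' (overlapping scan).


Scanning 'dabcacbdbbcbbdc' for bigram 'dc':
  Position 0: 'da' -> no
  Position 1: 'ab' -> no
  Position 2: 'bc' -> no
  Position 3: 'ca' -> no
  Position 4: 'ac' -> no
  Position 5: 'cb' -> no
  Position 6: 'bd' -> no
  Position 7: 'db' -> no
  Position 8: 'bb' -> no
  Position 9: 'bc' -> no
  Position 10: 'cb' -> no
  Position 11: 'bb' -> no
  Position 12: 'bd' -> no
  Position 13: 'dc' -> MATCH
Total matches: 1

1


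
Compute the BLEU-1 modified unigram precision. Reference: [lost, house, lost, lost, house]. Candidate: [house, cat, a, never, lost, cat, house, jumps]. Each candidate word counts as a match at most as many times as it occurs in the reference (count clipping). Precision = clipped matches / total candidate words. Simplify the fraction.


Reference word counts: {'house': 2, 'lost': 3}
Checking each candidate word (with clipping):
  'house' -> in reference (ref count 2, used 1/2) -> match (matches: 1)
  'cat' -> not in reference -> no match (matches: 1)
  'a' -> not in reference -> no match (matches: 1)
  'never' -> not in reference -> no match (matches: 1)
  'lost' -> in reference (ref count 3, used 1/3) -> match (matches: 2)
  'cat' -> not in reference -> no match (matches: 2)
  'house' -> in reference (ref count 2, used 2/2) -> match (matches: 3)
  'jumps' -> not in reference -> no match (matches: 3)
Clipped matches: 3, Candidate length: 8
Precision = 3/8

3/8


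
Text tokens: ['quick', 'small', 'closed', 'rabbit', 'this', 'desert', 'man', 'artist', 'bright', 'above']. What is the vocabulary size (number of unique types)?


Listing all tokens and tracking unique types:
  Token 1: 'quick' -> NEW (unique so far: 1)
  Token 2: 'small' -> NEW (unique so far: 2)
  Token 3: 'closed' -> NEW (unique so far: 3)
  Token 4: 'rabbit' -> NEW (unique so far: 4)
  Token 5: 'this' -> NEW (unique so far: 5)
  Token 6: 'desert' -> NEW (unique so far: 6)
  Token 7: 'man' -> NEW (unique so far: 7)
  Token 8: 'artist' -> NEW (unique so far: 8)
  Token 9: 'bright' -> NEW (unique so far: 9)
  Token 10: 'above' -> NEW (unique so far: 10)
Unique types: ('above', 'artist', 'bright', 'closed', 'desert', 'man', 'quick', 'rabbit', 'small', 'this')
Vocabulary size: 10

10


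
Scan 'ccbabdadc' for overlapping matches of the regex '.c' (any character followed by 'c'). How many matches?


Pattern: .c means any character followed by 'c'.
Scanning 'ccbabdadc' position-by-position:
  Pos 0: window 'cc' -> MATCH
  Pos 1: window 'cb' -> no
  Pos 2: window 'ba' -> no
  Pos 3: window 'ab' -> no
  Pos 4: window 'bd' -> no
  Pos 5: window 'da' -> no
  Pos 6: window 'ad' -> no
  Pos 7: window 'dc' -> MATCH
  Pos 8: window 'c' -> no
Total matches: 2

2


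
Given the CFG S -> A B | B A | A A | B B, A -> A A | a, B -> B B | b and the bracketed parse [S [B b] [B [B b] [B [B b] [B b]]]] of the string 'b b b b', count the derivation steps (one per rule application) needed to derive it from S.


Every bracketed nonterminal node [X ...] in the tree is produced by exactly one rule application.
Reading the tree off as a leftmost derivation:
  Step 1: S  =>  B B   (applied S -> B B)
  Step 2: B B  =>  b B   (applied B -> b)
  Step 3: b B  =>  b B B   (applied B -> B B)
  Step 4: b B B  =>  b b B   (applied B -> b)
  Step 5: b b B  =>  b b B B   (applied B -> B B)
  Step 6: b b B B  =>  b b b B   (applied B -> b)
  Step 7: b b b B  =>  b b b b   (applied B -> b)
Final yield: b b b b
Total rewrite steps: 7

7


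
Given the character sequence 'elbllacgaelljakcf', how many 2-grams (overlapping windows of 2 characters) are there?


String 'elbllacgaelljakcf' has length L = 17.
Number of overlapping n-grams = L - n + 1
Substituting: 17 - 2 + 1 = 16

16


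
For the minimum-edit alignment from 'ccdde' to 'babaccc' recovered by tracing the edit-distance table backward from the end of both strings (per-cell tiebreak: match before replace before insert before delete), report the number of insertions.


Edit distance = 7. Backtracking from cell (5, 7) with preference match > replace > insert > delete,
then listing the resulting alignment 'ccdde' -> 'babaccc' left to right:
  Step 1: insert 'b' [insertion #1]
  Step 2: insert 'a' [insertion #2]
  Step 3: replace c->b
  Step 4: replace c->a
  Step 5: replace d->c
  Step 6: replace d->c
  Step 7: replace e->c
Total insertions: 2

2


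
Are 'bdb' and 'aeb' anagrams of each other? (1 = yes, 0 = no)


Sort characters of 'bdb': 'bbd'
Sort characters of 'aeb': 'abe'
Sorted forms differ -> they are NOT anagrams
Result: 0

0


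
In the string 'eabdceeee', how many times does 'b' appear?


Scanning 'eabdceeee' for 'b':
  Position 2: 'b' -> MATCH (count: 1)
Total occurrences of 'b': 1

1


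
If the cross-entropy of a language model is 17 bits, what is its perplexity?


Perplexity formula: PP = 2^H
H = 17
PP = 2^17
PP = 2^17 = 131072

131072


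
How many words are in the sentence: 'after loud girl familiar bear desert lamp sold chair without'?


Counting words by splitting on spaces:
  Word 1: 'after'
  Word 2: 'loud'
  Word 3: 'girl'
  Word 4: 'familiar'
  Word 5: 'bear'
  Word 6: 'desert'
  Word 7: 'lamp'
  Word 8: 'sold'
  Word 9: 'chair'
  Word 10: 'without'
Total words: 10

10


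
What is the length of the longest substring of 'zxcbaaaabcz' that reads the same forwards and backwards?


Scanning 'zxcbaaaabcz' for palindromic substrings.
Substring at positions 2-9: 'cbaaaabc'.
Check: reverse('cbaaaabc') = 'cbaaaabc' -> palindrome confirmed.
Neighbouring characters ('x' / 'z') break symmetry, so it cannot extend further.
No longer palindromic substring exists; longest length = 8

8


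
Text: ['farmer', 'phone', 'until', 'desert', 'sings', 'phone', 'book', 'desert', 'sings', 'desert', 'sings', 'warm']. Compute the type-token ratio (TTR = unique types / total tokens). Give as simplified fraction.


Tokens: 12
Unique types: ('book', 'desert', 'farmer', 'phone', 'sings', 'until', 'warm') = 7
TTR = 7/12
Already in lowest terms.

7/12


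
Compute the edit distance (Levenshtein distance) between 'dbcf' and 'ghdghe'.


Building DP table for s1='dbcf' (len 4) and s2='ghdghe' (len 6):
       g  h  d  g  h  e
    0  1  2  3  4  5  6
  d 1  1  2  2  3  4  5
  b 2  2  2  3  3  4  5
  c 3  3  3  3  4  4  5
  f 4  4  4  4  4  5  5
Edit distance = dp[4][6] = 5

5


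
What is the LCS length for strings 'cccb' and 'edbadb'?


DP table for LCS of 'cccb' and 'edbadb':
       e  d  b  a  d  b
    0  0  0  0  0  0  0
  c 0  0  0  0  0  0  0
  c 0  0  0  0  0  0  0
  c 0  0  0  0  0  0  0
  b 0  0  0  1  1  1  1
LCS: 'b'
LCS length = 1

1


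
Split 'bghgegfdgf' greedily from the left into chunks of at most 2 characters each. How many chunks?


'bghgegfdgf' has 10 characters.
Chunking with max size 2:
  Chunk 1: 'bg' (positions 0-1)
  Chunk 2: 'hg' (positions 2-3)
  Chunk 3: 'eg' (positions 4-5)
  Chunk 4: 'fd' (positions 6-7)
  Chunk 5: 'gf' (positions 8-9)
Total chunks: ceil(10 / 2) = 5

5


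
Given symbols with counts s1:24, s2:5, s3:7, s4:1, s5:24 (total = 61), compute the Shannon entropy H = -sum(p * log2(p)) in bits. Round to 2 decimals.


Computing entropy H = -sum(p_i * log2(p_i)):
  s1: p = 24/61 = 0.3934, -p*log2(p) = 0.5295
  s2: p = 5/61 = 0.0820, -p*log2(p) = 0.2958
  s3: p = 7/61 = 0.1148, -p*log2(p) = 0.3584
  s4: p = 1/61 = 0.0164, -p*log2(p) = 0.0972
  s5: p = 24/61 = 0.3934, -p*log2(p) = 0.5295
H = sum of terms = 1.8104
Rounded to 2 decimals: 1.81

1.81


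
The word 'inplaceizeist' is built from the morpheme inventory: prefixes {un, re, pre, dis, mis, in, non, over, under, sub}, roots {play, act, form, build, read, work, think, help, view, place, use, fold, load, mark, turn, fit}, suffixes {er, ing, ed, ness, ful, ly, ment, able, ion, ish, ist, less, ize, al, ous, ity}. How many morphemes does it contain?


Segmenting 'inplaceizeist' against the inventory:
  'in' -> prefix (morpheme 1)
  'place' -> root (morpheme 2)
  'ize' -> suffix (morpheme 3)
  'ist' -> suffix (morpheme 4)
Total morphemes: 4

4


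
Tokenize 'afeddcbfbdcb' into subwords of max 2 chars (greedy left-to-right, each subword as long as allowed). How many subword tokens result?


'afeddcbfbdcb' has 12 characters.
Chunking with max size 2:
  Chunk 1: 'af' (positions 0-1)
  Chunk 2: 'ed' (positions 2-3)
  Chunk 3: 'dc' (positions 4-5)
  Chunk 4: 'bf' (positions 6-7)
  Chunk 5: 'bd' (positions 8-9)
  Chunk 6: 'cb' (positions 10-11)
Total chunks: ceil(12 / 2) = 6

6


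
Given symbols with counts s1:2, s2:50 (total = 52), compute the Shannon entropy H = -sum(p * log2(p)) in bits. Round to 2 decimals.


Computing entropy H = -sum(p_i * log2(p_i)):
  s1: p = 2/52 = 0.0385, -p*log2(p) = 0.1808
  s2: p = 50/52 = 0.9615, -p*log2(p) = 0.0544
H = sum of terms = 0.2352
Rounded to 2 decimals: 0.24

0.24


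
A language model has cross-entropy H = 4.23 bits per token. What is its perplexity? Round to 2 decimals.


Perplexity formula: PP = 2^H
H = 4.23
PP = 2^4.23
Decompose: 2^4.23 = 2^4 * 2^0.23
2^4 = 16, 2^0.23 ~ 1.1728349
PP ~ 16 * 1.1728349 = 18.7653584
Rounded to 2 decimals: 18.77

18.77


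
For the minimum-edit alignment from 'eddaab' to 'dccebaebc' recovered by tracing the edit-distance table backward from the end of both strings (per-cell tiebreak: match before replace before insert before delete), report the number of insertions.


Edit distance = 7. Backtracking from cell (6, 9) with preference match > replace > insert > delete,
then listing the resulting alignment 'eddaab' -> 'dccebaebc' left to right:
  Step 1: insert 'd' [insertion #1]
  Step 2: insert 'c' [insertion #2]
  Step 3: replace e->c
  Step 4: replace d->e
  Step 5: replace d->b
  Step 6: keep 'a'
  Step 7: replace a->e
  Step 8: keep 'b'
  Step 9: insert 'c' [insertion #3]
Total insertions: 3

3


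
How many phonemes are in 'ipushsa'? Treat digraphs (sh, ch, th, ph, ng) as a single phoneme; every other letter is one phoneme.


Parsing 'ipushsa' greedily, digraphs first:
  'i' -> vowel phoneme (phonemes so far: 1)
  'p' -> consonant phoneme (phonemes so far: 2)
  'u' -> vowel phoneme (phonemes so far: 3)
  'sh' -> digraph (1 consonant phoneme) (phonemes so far: 4)
  's' -> consonant phoneme (phonemes so far: 5)
  'a' -> vowel phoneme (phonemes so far: 6)
Total phonemes: 6

6


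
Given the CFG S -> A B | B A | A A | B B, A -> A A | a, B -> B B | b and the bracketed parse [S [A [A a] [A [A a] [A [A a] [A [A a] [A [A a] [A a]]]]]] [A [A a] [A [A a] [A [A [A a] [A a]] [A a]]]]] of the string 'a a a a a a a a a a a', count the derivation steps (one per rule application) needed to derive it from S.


Every bracketed nonterminal node [X ...] in the tree is produced by exactly one rule application.
Reading the tree off as a leftmost derivation:
  Step 1: S  =>  A A   (applied S -> A A)
  Step 2: A A  =>  A A A   (applied A -> A A)
  Step 3: A A A  =>  a A A   (applied A -> a)
  Step 4: a A A  =>  a A A A   (applied A -> A A)
  Step 5: a A A A  =>  a a A A   (applied A -> a)
  Step 6: a a A A  =>  a a A A A   (applied A -> A A)
  Step 7: a a A A A  =>  a a a A A   (applied A -> a)
  Step 8: a a a A A  =>  a a a A A A   (applied A -> A A)
  Step 9: a a a A A A  =>  a a a a A A   (applied A -> a)
  Step 10: a a a a A A  =>  a a a a A A A   (applied A -> A A)
  Step 11: a a a a A A A  =>  a a a a a A A   (applied A -> a)
  Step 12: a a a a a A A  =>  a a a a a a A   (applied A -> a)
  Step 13: a a a a a a A  =>  a a a a a a A A   (applied A -> A A)
  Step 14: a a a a a a A A  =>  a a a a a a a A   (applied A -> a)
  Step 15: a a a a a a a A  =>  a a a a a a a A A   (applied A -> A A)
  Step 16: a a a a a a a A A  =>  a a a a a a a a A   (applied A -> a)
  Step 17: a a a a a a a a A  =>  a a a a a a a a A A   (applied A -> A A)
  Step 18: a a a a a a a a A A  =>  a a a a a a a a A A A   (applied A -> A A)
  Step 19: a a a a a a a a A A A  =>  a a a a a a a a a A A   (applied A -> a)
  Step 20: a a a a a a a a a A A  =>  a a a a a a a a a a A   (applied A -> a)
  Step 21: a a a a a a a a a a A  =>  a a a a a a a a a a a   (applied A -> a)
Final yield: a a a a a a a a a a a
Total rewrite steps: 21

21


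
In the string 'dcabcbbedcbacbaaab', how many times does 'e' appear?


Scanning 'dcabcbbedcbacbaaab' for 'e':
  Position 7: 'e' -> MATCH (count: 1)
Total occurrences of 'e': 1

1


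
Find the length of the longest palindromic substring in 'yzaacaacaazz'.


Scanning 'yzaacaacaazz' for palindromic substrings.
Substring at positions 1-10: 'zaacaacaaz'.
Check: reverse('zaacaacaaz') = 'zaacaacaaz' -> palindrome confirmed.
Neighbouring characters ('y' / 'z') break symmetry, so it cannot extend further.
No longer palindromic substring exists; longest length = 10

10


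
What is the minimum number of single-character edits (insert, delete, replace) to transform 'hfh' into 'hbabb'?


Building DP table for s1='hfh' (len 3) and s2='hbabb' (len 5):
       h  b  a  b  b
    0  1  2  3  4  5
  h 1  0  1  2  3  4
  f 2  1  1  2  3  4
  h 3  2  2  2  3  4
Edit distance = dp[3][5] = 4

4


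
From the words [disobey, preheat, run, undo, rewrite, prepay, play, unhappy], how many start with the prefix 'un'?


Checking each word for prefix 'un':
  'disobey' -> no (count: 0)
  'preheat' -> no (count: 0)
  'run' -> no (count: 0)
  'undo' -> YES, starts with 'un' (count: 1)
  'rewrite' -> no (count: 1)
  'prepay' -> no (count: 1)
  'play' -> no (count: 1)
  'unhappy' -> YES, starts with 'un' (count: 2)
Total with prefix 'un': 2

2


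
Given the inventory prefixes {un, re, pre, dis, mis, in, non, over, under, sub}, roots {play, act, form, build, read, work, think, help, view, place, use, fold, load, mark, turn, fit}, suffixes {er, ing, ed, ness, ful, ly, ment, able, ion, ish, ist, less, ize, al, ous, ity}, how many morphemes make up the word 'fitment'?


Segmenting 'fitment' against the inventory:
  'fit' -> root (morpheme 1)
  'ment' -> suffix (morpheme 2)
Total morphemes: 2

2


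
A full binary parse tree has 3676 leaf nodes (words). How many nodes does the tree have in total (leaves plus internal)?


Leaf nodes (terminals): 3676
Internal nodes = n - 1 = 3676 - 1 = 3675
Total = leaves + internal = 3676 + 3675 = 7351

7351


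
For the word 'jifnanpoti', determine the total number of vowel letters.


Scanning each character of 'jifnanpoti':
  Position 1: 'j' -> consonant (running count: 0)
  Position 2: 'i' -> vowel (running count: 1)
  Position 3: 'f' -> consonant (running count: 1)
  Position 4: 'n' -> consonant (running count: 1)
  Position 5: 'a' -> vowel (running count: 2)
  Position 6: 'n' -> consonant (running count: 2)
  Position 7: 'p' -> consonant (running count: 2)
  Position 8: 'o' -> vowel (running count: 3)
  Position 9: 't' -> consonant (running count: 3)
  Position 10: 'i' -> vowel (running count: 4)
Total vowels: 4

4


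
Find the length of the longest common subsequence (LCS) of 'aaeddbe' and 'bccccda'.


DP table for LCS of 'aaeddbe' and 'bccccda':
       b  c  c  c  c  d  a
    0  0  0  0  0  0  0  0
  a 0  0  0  0  0  0  0  1
  a 0  0  0  0  0  0  0  1
  e 0  0  0  0  0  0  0  1
  d 0  0  0  0  0  0  1  1
  d 0  0  0  0  0  0  1  1
  b 0  1  1  1  1  1  1  1
  e 0  1  1  1  1  1  1  1
LCS: 'a'
LCS length = 1

1


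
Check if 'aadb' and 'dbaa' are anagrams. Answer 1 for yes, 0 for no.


Sort characters of 'aadb': 'aabd'
Sort characters of 'dbaa': 'aabd'
Sorted forms match -> they ARE anagrams
Result: 1

1


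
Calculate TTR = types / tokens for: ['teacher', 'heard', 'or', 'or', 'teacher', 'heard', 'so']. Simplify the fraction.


Tokens: 7
Unique types: ('heard', 'or', 'so', 'teacher') = 4
TTR = 4/7
Already in lowest terms.

4/7


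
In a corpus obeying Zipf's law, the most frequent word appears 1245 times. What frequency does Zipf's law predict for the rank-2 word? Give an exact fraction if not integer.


Zipf's law: freq(rank) = f1 / rank
f1 = 1245, rank = 2
freq = 1245 / 2
GCD(1245, 2) = 1
Simplified: 1245/2

1245/2


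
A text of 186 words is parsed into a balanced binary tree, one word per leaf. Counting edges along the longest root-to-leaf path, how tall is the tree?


In a balanced binary tree with n leaves the deepest leaf is ceil(log2(n)) edges below the root.
log2(186) = 7.5392
ceil(7.5392) = 8
height (edges) = 8

8


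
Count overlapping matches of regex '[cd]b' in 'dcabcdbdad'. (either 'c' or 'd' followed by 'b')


Pattern: [cd]b means either 'c' or 'd' followed by 'b'.
Scanning 'dcabcdbdad' position-by-position:
  Pos 0: window 'dc' -> no
  Pos 1: window 'ca' -> no
  Pos 2: window 'ab' -> no
  Pos 3: window 'bc' -> no
  Pos 4: window 'cd' -> no
  Pos 5: window 'db' -> MATCH
  Pos 6: window 'bd' -> no
  Pos 7: window 'da' -> no
  Pos 8: window 'ad' -> no
  Pos 9: window 'd' -> no
Total matches: 1

1


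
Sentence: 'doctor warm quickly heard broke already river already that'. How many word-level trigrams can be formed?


Word trigrams from [9] words:
  Trigram 1: (doctor warm quickly)
  Trigram 2: (warm quickly heard)
  Trigram 3: (quickly heard broke)
  Trigram 4: (heard broke already)
  Trigram 5: (broke already river)
  Trigram 6: (already river already)
  Trigram 7: (river already that)
Total word trigrams: 9 - 2 = 7

7


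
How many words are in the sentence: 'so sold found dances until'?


Counting words by splitting on spaces:
  Word 1: 'so'
  Word 2: 'sold'
  Word 3: 'found'
  Word 4: 'dances'
  Word 5: 'until'
Total words: 5

5


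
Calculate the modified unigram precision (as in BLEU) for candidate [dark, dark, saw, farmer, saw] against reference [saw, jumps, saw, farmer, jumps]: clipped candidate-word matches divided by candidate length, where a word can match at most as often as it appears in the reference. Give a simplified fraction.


Reference word counts: {'farmer': 1, 'jumps': 2, 'saw': 2}
Checking each candidate word (with clipping):
  'dark' -> not in reference -> no match (matches: 0)
  'dark' -> not in reference -> no match (matches: 0)
  'saw' -> in reference (ref count 2, used 1/2) -> match (matches: 1)
  'farmer' -> in reference (ref count 1, used 1/1) -> match (matches: 2)
  'saw' -> in reference (ref count 2, used 2/2) -> match (matches: 3)
Clipped matches: 3, Candidate length: 5
Precision = 3/5

3/5


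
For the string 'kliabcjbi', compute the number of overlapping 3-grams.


String 'kliabcjbi' has length L = 9.
Number of overlapping n-grams = L - n + 1
Substituting: 9 - 3 + 1 = 7

7


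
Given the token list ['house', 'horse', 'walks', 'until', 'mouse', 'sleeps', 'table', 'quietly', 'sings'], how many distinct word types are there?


Listing all tokens and tracking unique types:
  Token 1: 'house' -> NEW (unique so far: 1)
  Token 2: 'horse' -> NEW (unique so far: 2)
  Token 3: 'walks' -> NEW (unique so far: 3)
  Token 4: 'until' -> NEW (unique so far: 4)
  Token 5: 'mouse' -> NEW (unique so far: 5)
  Token 6: 'sleeps' -> NEW (unique so far: 6)
  Token 7: 'table' -> NEW (unique so far: 7)
  Token 8: 'quietly' -> NEW (unique so far: 8)
  Token 9: 'sings' -> NEW (unique so far: 9)
Unique types: ('horse', 'house', 'mouse', 'quietly', 'sings', 'sleeps', 'table', 'until', 'walks')
Vocabulary size: 9

9


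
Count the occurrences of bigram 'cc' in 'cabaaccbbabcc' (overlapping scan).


Scanning 'cabaaccbbabcc' for bigram 'cc':
  Position 0: 'ca' -> no
  Position 1: 'ab' -> no
  Position 2: 'ba' -> no
  Position 3: 'aa' -> no
  Position 4: 'ac' -> no
  Position 5: 'cc' -> MATCH
  Position 6: 'cb' -> no
  Position 7: 'bb' -> no
  Position 8: 'ba' -> no
  Position 9: 'ab' -> no
  Position 10: 'bc' -> no
  Position 11: 'cc' -> MATCH
Total matches: 2

2


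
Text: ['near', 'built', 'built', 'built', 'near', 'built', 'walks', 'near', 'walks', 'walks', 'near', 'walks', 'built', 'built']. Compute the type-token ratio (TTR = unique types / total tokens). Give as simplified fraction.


Tokens: 14
Unique types: ('built', 'near', 'walks') = 3
TTR = 3/14
Already in lowest terms.

3/14


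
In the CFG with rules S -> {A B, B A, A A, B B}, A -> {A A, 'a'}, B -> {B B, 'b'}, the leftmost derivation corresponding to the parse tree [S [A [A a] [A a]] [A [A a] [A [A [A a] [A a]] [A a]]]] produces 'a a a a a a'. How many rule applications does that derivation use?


Every bracketed nonterminal node [X ...] in the tree is produced by exactly one rule application.
Reading the tree off as a leftmost derivation:
  Step 1: S  =>  A A   (applied S -> A A)
  Step 2: A A  =>  A A A   (applied A -> A A)
  Step 3: A A A  =>  a A A   (applied A -> a)
  Step 4: a A A  =>  a a A   (applied A -> a)
  Step 5: a a A  =>  a a A A   (applied A -> A A)
  Step 6: a a A A  =>  a a a A   (applied A -> a)
  Step 7: a a a A  =>  a a a A A   (applied A -> A A)
  Step 8: a a a A A  =>  a a a A A A   (applied A -> A A)
  Step 9: a a a A A A  =>  a a a a A A   (applied A -> a)
  Step 10: a a a a A A  =>  a a a a a A   (applied A -> a)
  Step 11: a a a a a A  =>  a a a a a a   (applied A -> a)
Final yield: a a a a a a
Total rewrite steps: 11

11


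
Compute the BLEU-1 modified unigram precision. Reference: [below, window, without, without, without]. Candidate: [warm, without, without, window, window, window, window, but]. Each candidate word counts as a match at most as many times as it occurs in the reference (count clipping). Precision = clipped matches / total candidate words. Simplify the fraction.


Reference word counts: {'below': 1, 'window': 1, 'without': 3}
Checking each candidate word (with clipping):
  'warm' -> not in reference -> no match (matches: 0)
  'without' -> in reference (ref count 3, used 1/3) -> match (matches: 1)
  'without' -> in reference (ref count 3, used 2/3) -> match (matches: 2)
  'window' -> in reference (ref count 1, used 1/1) -> match (matches: 3)
  'window' -> ref count 1 already used up (1/1) -> clipped, no match (matches: 3)
  'window' -> ref count 1 already used up (1/1) -> clipped, no match (matches: 3)
  'window' -> ref count 1 already used up (1/1) -> clipped, no match (matches: 3)
  'but' -> not in reference -> no match (matches: 3)
Clipped matches: 3, Candidate length: 8
Precision = 3/8

3/8


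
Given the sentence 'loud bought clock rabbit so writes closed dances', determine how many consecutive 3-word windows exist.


Word trigrams from [8] words:
  Trigram 1: (loud bought clock)
  Trigram 2: (bought clock rabbit)
  Trigram 3: (clock rabbit so)
  Trigram 4: (rabbit so writes)
  Trigram 5: (so writes closed)
  Trigram 6: (writes closed dances)
Total word trigrams: 8 - 2 = 6

6


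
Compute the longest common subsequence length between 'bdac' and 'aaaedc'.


DP table for LCS of 'bdac' and 'aaaedc':
       a  a  a  e  d  c
    0  0  0  0  0  0  0
  b 0  0  0  0  0  0  0
  d 0  0  0  0  0  1  1
  a 0  1  1  1  1  1  1
  c 0  1  1  1  1  1  2
LCS: 'dc'
LCS length = 2

2


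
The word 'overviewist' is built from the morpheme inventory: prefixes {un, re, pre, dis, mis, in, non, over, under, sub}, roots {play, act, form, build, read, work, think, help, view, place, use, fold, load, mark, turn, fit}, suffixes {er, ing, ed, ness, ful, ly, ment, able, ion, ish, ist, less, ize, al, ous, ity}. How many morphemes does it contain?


Segmenting 'overviewist' against the inventory:
  'over' -> prefix (morpheme 1)
  'view' -> root (morpheme 2)
  'ist' -> suffix (morpheme 3)
Total morphemes: 3

3


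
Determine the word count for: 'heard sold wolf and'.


Counting words by splitting on spaces:
  Word 1: 'heard'
  Word 2: 'sold'
  Word 3: 'wolf'
  Word 4: 'and'
Total words: 4

4
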